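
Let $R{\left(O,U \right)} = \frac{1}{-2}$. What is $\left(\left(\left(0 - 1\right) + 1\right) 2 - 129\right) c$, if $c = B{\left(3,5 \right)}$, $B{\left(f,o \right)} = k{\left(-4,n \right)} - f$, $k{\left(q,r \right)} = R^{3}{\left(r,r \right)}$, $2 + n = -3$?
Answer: $\frac{3225}{8} \approx 403.13$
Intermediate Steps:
$n = -5$ ($n = -2 - 3 = -5$)
$R{\left(O,U \right)} = - \frac{1}{2}$
$k{\left(q,r \right)} = - \frac{1}{8}$ ($k{\left(q,r \right)} = \left(- \frac{1}{2}\right)^{3} = - \frac{1}{8}$)
$B{\left(f,o \right)} = - \frac{1}{8} - f$
$c = - \frac{25}{8}$ ($c = - \frac{1}{8} - 3 = - \frac{25}{8} \approx -3.125$)
$\left(\left(\left(0 - 1\right) + 1\right) 2 - 129\right) c = \left(\left(\left(0 - 1\right) + 1\right) 2 - 129\right) \left(- \frac{25}{8}\right) = \left(\left(-1 + 1\right) 2 - 129\right) \left(- \frac{25}{8}\right) = \left(0 \cdot 2 - 129\right) \left(- \frac{25}{8}\right) = \left(0 - 129\right) \left(- \frac{25}{8}\right) = \left(-129\right) \left(- \frac{25}{8}\right) = \frac{3225}{8}$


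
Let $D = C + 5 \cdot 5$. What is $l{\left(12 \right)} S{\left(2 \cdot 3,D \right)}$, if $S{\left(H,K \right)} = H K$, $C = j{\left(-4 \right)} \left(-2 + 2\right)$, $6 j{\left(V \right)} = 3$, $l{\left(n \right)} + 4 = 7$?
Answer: $450$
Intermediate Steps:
$l{\left(n \right)} = 3$ ($l{\left(n \right)} = -4 + 7 = 3$)
$j{\left(V \right)} = \frac{1}{2}$ ($j{\left(V \right)} = \frac{1}{6} \cdot 3 = \frac{1}{2}$)
$C = 0$ ($C = \frac{-2 + 2}{2} = \frac{1}{2} \cdot 0 = 0$)
$D = 25$ ($D = 0 + 5 \cdot 5 = 0 + 25 = 25$)
$l{\left(12 \right)} S{\left(2 \cdot 3,D \right)} = 3 \cdot 2 \cdot 3 \cdot 25 = 3 \cdot 6 \cdot 25 = 3 \cdot 150 = 450$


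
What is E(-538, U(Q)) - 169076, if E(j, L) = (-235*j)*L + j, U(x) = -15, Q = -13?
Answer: -2066064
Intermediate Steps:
E(j, L) = j - 235*L*j (E(j, L) = -235*L*j + j = j - 235*L*j)
E(-538, U(Q)) - 169076 = -538*(1 - 235*(-15)) - 169076 = -538*(1 + 3525) - 169076 = -538*3526 - 169076 = -1896988 - 169076 = -2066064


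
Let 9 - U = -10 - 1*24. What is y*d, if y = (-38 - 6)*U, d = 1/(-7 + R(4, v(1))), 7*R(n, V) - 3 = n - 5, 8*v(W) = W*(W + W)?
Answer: 13244/47 ≈ 281.79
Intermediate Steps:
v(W) = W²/4 (v(W) = (W*(W + W))/8 = (W*(2*W))/8 = (2*W²)/8 = W²/4)
R(n, V) = -2/7 + n/7 (R(n, V) = 3/7 + (n - 5)/7 = 3/7 + (-5 + n)/7 = 3/7 + (-5/7 + n/7) = -2/7 + n/7)
U = 43 (U = 9 - (-10 - 1*24) = 9 - (-10 - 24) = 9 - 1*(-34) = 9 + 34 = 43)
d = -7/47 (d = 1/(-7 + (-2/7 + (⅐)*4)) = 1/(-7 + (-2/7 + 4/7)) = 1/(-7 + 2/7) = 1/(-47/7) = -7/47 ≈ -0.14894)
y = -1892 (y = (-38 - 6)*43 = -44*43 = -1892)
y*d = -1892*(-7/47) = 13244/47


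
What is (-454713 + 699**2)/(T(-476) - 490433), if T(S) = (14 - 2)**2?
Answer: -33888/490289 ≈ -0.069118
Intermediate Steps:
T(S) = 144 (T(S) = 12**2 = 144)
(-454713 + 699**2)/(T(-476) - 490433) = (-454713 + 699**2)/(144 - 490433) = (-454713 + 488601)/(-490289) = 33888*(-1/490289) = -33888/490289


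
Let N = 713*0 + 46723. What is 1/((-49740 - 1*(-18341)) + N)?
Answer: 1/15324 ≈ 6.5257e-5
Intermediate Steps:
N = 46723 (N = 0 + 46723 = 46723)
1/((-49740 - 1*(-18341)) + N) = 1/((-49740 - 1*(-18341)) + 46723) = 1/((-49740 + 18341) + 46723) = 1/(-31399 + 46723) = 1/15324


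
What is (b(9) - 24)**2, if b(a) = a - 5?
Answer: 400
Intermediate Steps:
b(a) = -5 + a
(b(9) - 24)**2 = ((-5 + 9) - 24)**2 = (4 - 24)**2 = (-20)**2 = 400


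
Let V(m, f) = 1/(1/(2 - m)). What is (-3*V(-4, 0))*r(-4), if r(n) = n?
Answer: 72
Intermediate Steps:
V(m, f) = 2 - m
(-3*V(-4, 0))*r(-4) = -3*(2 - 1*(-4))*(-4) = -3*(2 + 4)*(-4) = -3*6*(-4) = -18*(-4) = 72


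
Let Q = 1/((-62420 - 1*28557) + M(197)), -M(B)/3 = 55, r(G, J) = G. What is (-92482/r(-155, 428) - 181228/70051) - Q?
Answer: 587899290886269/989611177510 ≈ 594.07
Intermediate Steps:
M(B) = -165 (M(B) = -3*55 = -165)
Q = -1/91142 (Q = 1/((-62420 - 1*28557) - 165) = 1/((-62420 - 28557) - 165) = 1/(-90977 - 165) = 1/(-91142) = -1/91142 ≈ -1.0972e-5)
(-92482/r(-155, 428) - 181228/70051) - Q = (-92482/(-155) - 181228/70051) - 1*(-1/91142) = (-92482*(-1/155) - 181228*1/70051) + 1/91142 = (92482/155 - 181228/70051) + 1/91142 = 6450366242/10857905 + 1/91142 = 587899290886269/989611177510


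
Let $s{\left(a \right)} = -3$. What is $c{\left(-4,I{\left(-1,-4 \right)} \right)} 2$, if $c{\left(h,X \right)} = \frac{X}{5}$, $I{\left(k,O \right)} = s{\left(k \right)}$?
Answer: $- \frac{6}{5} \approx -1.2$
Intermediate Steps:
$I{\left(k,O \right)} = -3$
$c{\left(h,X \right)} = \frac{X}{5}$ ($c{\left(h,X \right)} = X \frac{1}{5} = \frac{X}{5}$)
$c{\left(-4,I{\left(-1,-4 \right)} \right)} 2 = \frac{1}{5} \left(-3\right) 2 = \left(- \frac{3}{5}\right) 2 = - \frac{6}{5}$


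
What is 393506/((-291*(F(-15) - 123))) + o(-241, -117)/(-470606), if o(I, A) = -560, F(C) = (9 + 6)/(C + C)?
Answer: 185206410196/16912873731 ≈ 10.951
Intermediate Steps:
F(C) = 15/(2*C) (F(C) = 15/((2*C)) = 15*(1/(2*C)) = 15/(2*C))
393506/((-291*(F(-15) - 123))) + o(-241, -117)/(-470606) = 393506/((-291*((15/2)/(-15) - 123))) - 560/(-470606) = 393506/((-291*((15/2)*(-1/15) - 123))) - 560*(-1/470606) = 393506/((-291*(-½ - 123))) + 280/235303 = 393506/((-291*(-247/2))) + 280/235303 = 393506/(71877/2) + 280/235303 = 393506*(2/71877) + 280/235303 = 787012/71877 + 280/235303 = 185206410196/16912873731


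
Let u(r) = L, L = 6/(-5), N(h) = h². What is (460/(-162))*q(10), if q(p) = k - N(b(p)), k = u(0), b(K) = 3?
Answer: 782/27 ≈ 28.963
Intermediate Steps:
L = -6/5 (L = 6*(-⅕) = -6/5 ≈ -1.2000)
u(r) = -6/5
k = -6/5 ≈ -1.2000
q(p) = -51/5 (q(p) = -6/5 - 1*3² = -6/5 - 1*9 = -6/5 - 9 = -51/5)
(460/(-162))*q(10) = (460/(-162))*(-51/5) = (460*(-1/162))*(-51/5) = -230/81*(-51/5) = 782/27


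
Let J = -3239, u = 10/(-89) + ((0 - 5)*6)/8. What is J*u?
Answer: 4453625/356 ≈ 12510.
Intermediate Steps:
u = -1375/356 (u = 10*(-1/89) - 5*6*(1/8) = -10/89 - 30*1/8 = -10/89 - 15/4 = -1375/356 ≈ -3.8624)
J*u = -3239*(-1375/356) = 4453625/356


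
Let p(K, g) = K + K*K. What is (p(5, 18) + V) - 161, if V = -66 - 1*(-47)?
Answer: -150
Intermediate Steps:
V = -19 (V = -66 + 47 = -19)
p(K, g) = K + K²
(p(5, 18) + V) - 161 = (5*(1 + 5) - 19) - 161 = (5*6 - 19) - 161 = (30 - 19) - 161 = 11 - 161 = -150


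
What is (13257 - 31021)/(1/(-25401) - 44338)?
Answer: 451223364/1126229539 ≈ 0.40065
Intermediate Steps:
(13257 - 31021)/(1/(-25401) - 44338) = -17764/(-1/25401 - 44338) = -17764/(-1126229539/25401) = -17764*(-25401/1126229539) = 451223364/1126229539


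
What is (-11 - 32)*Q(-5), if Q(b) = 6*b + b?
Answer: 1505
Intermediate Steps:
Q(b) = 7*b
(-11 - 32)*Q(-5) = (-11 - 32)*(7*(-5)) = -43*(-35) = 1505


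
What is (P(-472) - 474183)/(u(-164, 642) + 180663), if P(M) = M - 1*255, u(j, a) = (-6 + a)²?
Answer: -474910/585159 ≈ -0.81159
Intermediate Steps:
P(M) = -255 + M (P(M) = M - 255 = -255 + M)
(P(-472) - 474183)/(u(-164, 642) + 180663) = ((-255 - 472) - 474183)/((-6 + 642)² + 180663) = (-727 - 474183)/(636² + 180663) = -474910/(404496 + 180663) = -474910/585159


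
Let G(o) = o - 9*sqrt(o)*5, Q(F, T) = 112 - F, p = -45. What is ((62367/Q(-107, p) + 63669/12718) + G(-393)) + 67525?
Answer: 62595330987/928414 - 45*I*sqrt(393) ≈ 67422.0 - 892.09*I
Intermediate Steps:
G(o) = o - 45*sqrt(o)
((62367/Q(-107, p) + 63669/12718) + G(-393)) + 67525 = ((62367/(112 - 1*(-107)) + 63669/12718) + (-393 - 45*I*sqrt(393))) + 67525 = ((62367/(112 + 107) + 63669*(1/12718)) + (-393 - 45*I*sqrt(393))) + 67525 = ((62367/219 + 63669/12718) + (-393 - 45*I*sqrt(393))) + 67525 = ((62367*(1/219) + 63669/12718) + (-393 - 45*I*sqrt(393))) + 67525 = ((20789/73 + 63669/12718) + (-393 - 45*I*sqrt(393))) + 67525 = (269042339/928414 + (-393 - 45*I*sqrt(393))) + 67525 = (-95824363/928414 - 45*I*sqrt(393)) + 67525 = 62595330987/928414 - 45*I*sqrt(393)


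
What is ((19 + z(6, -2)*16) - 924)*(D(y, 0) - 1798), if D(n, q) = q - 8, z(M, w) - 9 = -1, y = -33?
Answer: 1403262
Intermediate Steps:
z(M, w) = 8 (z(M, w) = 9 - 1 = 8)
D(n, q) = -8 + q
((19 + z(6, -2)*16) - 924)*(D(y, 0) - 1798) = ((19 + 8*16) - 924)*((-8 + 0) - 1798) = ((19 + 128) - 924)*(-8 - 1798) = (147 - 924)*(-1806) = -777*(-1806) = 1403262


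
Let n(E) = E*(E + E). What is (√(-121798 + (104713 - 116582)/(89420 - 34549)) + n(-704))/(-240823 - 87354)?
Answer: -991232/328177 - I*√366713314484417/18007400167 ≈ -3.0204 - 0.0010634*I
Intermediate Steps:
n(E) = 2*E² (n(E) = E*(2*E) = 2*E²)
(√(-121798 + (104713 - 116582)/(89420 - 34549)) + n(-704))/(-240823 - 87354) = (√(-121798 + (104713 - 116582)/(89420 - 34549)) + 2*(-704)²)/(-240823 - 87354) = (√(-121798 - 11869/54871) + 2*495616)/(-328177) = (√(-121798 - 11869*1/54871) + 991232)*(-1/328177) = (√(-121798 - 11869/54871) + 991232)*(-1/328177) = (√(-6683189927/54871) + 991232)*(-1/328177) = (I*√366713314484417/54871 + 991232)*(-1/328177) = (991232 + I*√366713314484417/54871)*(-1/328177) = -991232/328177 - I*√366713314484417/18007400167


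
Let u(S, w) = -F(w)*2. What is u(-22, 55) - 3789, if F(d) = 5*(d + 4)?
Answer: -4379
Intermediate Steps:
F(d) = 20 + 5*d (F(d) = 5*(4 + d) = 20 + 5*d)
u(S, w) = -40 - 10*w (u(S, w) = -(20 + 5*w)*2 = (-20 - 5*w)*2 = -40 - 10*w)
u(-22, 55) - 3789 = (-40 - 10*55) - 3789 = (-40 - 550) - 3789 = -590 - 3789 = -4379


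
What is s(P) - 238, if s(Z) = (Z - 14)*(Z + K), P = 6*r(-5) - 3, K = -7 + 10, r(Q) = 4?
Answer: -70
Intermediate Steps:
K = 3
P = 21 (P = 6*4 - 3 = 24 - 3 = 21)
s(Z) = (-14 + Z)*(3 + Z) (s(Z) = (Z - 14)*(Z + 3) = (-14 + Z)*(3 + Z))
s(P) - 238 = (-42 + 21² - 11*21) - 238 = (-42 + 441 - 231) - 238 = 168 - 238 = -70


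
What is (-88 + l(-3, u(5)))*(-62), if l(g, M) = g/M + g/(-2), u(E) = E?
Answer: 27001/5 ≈ 5400.2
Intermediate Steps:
l(g, M) = -g/2 + g/M (l(g, M) = g/M + g*(-½) = g/M - g/2 = -g/2 + g/M)
(-88 + l(-3, u(5)))*(-62) = (-88 + (-½*(-3) - 3/5))*(-62) = (-88 + (3/2 - 3*⅕))*(-62) = (-88 + (3/2 - ⅗))*(-62) = (-88 + 9/10)*(-62) = -871/10*(-62) = 27001/5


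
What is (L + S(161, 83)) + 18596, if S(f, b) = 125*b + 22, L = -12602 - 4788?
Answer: 11603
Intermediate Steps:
L = -17390
S(f, b) = 22 + 125*b
(L + S(161, 83)) + 18596 = (-17390 + (22 + 125*83)) + 18596 = (-17390 + (22 + 10375)) + 18596 = (-17390 + 10397) + 18596 = -6993 + 18596 = 11603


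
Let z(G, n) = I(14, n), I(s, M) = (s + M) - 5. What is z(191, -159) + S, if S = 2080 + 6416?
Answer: 8346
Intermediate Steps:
I(s, M) = -5 + M + s (I(s, M) = (M + s) - 5 = -5 + M + s)
z(G, n) = 9 + n (z(G, n) = -5 + n + 14 = 9 + n)
S = 8496
z(191, -159) + S = (9 - 159) + 8496 = -150 + 8496 = 8346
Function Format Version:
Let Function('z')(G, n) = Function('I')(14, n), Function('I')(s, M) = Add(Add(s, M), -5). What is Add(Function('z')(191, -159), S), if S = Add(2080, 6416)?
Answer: 8346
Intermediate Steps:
Function('I')(s, M) = Add(-5, M, s) (Function('I')(s, M) = Add(Add(M, s), -5) = Add(-5, M, s))
Function('z')(G, n) = Add(9, n) (Function('z')(G, n) = Add(-5, n, 14) = Add(9, n))
S = 8496
Add(Function('z')(191, -159), S) = Add(Add(9, -159), 8496) = Add(-150, 8496) = 8346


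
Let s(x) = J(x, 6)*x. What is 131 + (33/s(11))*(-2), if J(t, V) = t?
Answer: 1435/11 ≈ 130.45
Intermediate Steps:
s(x) = x² (s(x) = x*x = x²)
131 + (33/s(11))*(-2) = 131 + (33/(11²))*(-2) = 131 + (33/121)*(-2) = 131 + (33*(1/121))*(-2) = 131 + (3/11)*(-2) = 131 - 6/11 = 1435/11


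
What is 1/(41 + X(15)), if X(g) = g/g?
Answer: 1/42 ≈ 0.023810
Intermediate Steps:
X(g) = 1
1/(41 + X(15)) = 1/(41 + 1) = 1/42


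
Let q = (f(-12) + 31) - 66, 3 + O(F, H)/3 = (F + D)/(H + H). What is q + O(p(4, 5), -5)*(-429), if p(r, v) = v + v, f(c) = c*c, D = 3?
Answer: 56431/10 ≈ 5643.1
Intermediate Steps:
f(c) = c²
p(r, v) = 2*v
O(F, H) = -9 + 3*(3 + F)/(2*H) (O(F, H) = -9 + 3*((F + 3)/(H + H)) = -9 + 3*((3 + F)/((2*H))) = -9 + 3*((3 + F)*(1/(2*H))) = -9 + 3*((3 + F)/(2*H)) = -9 + 3*(3 + F)/(2*H))
q = 109 (q = ((-12)² + 31) - 66 = (144 + 31) - 66 = 175 - 66 = 109)
q + O(p(4, 5), -5)*(-429) = 109 + ((3/2)*(3 + 2*5 - 6*(-5))/(-5))*(-429) = 109 + ((3/2)*(-⅕)*(3 + 10 + 30))*(-429) = 109 + ((3/2)*(-⅕)*43)*(-429) = 109 - 129/10*(-429) = 109 + 55341/10 = 56431/10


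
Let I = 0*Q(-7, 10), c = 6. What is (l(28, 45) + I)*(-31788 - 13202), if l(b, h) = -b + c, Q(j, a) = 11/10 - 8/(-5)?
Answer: 989780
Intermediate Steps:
Q(j, a) = 27/10 (Q(j, a) = 11*(⅒) - 8*(-⅕) = 11/10 + 8/5 = 27/10)
l(b, h) = 6 - b (l(b, h) = -b + 6 = 6 - b)
I = 0 (I = 0*(27/10) = 0)
(l(28, 45) + I)*(-31788 - 13202) = ((6 - 1*28) + 0)*(-31788 - 13202) = ((6 - 28) + 0)*(-44990) = (-22 + 0)*(-44990) = -22*(-44990) = 989780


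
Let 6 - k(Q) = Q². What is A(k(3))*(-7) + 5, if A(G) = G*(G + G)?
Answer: -121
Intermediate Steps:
k(Q) = 6 - Q²
A(G) = 2*G² (A(G) = G*(2*G) = 2*G²)
A(k(3))*(-7) + 5 = (2*(6 - 1*3²)²)*(-7) + 5 = (2*(6 - 1*9)²)*(-7) + 5 = (2*(6 - 9)²)*(-7) + 5 = (2*(-3)²)*(-7) + 5 = (2*9)*(-7) + 5 = 18*(-7) + 5 = -126 + 5 = -121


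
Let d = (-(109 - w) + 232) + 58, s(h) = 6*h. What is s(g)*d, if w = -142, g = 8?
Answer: 1872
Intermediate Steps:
d = 39 (d = (-(109 - 1*(-142)) + 232) + 58 = (-(109 + 142) + 232) + 58 = (-1*251 + 232) + 58 = (-251 + 232) + 58 = -19 + 58 = 39)
s(g)*d = (6*8)*39 = 48*39 = 1872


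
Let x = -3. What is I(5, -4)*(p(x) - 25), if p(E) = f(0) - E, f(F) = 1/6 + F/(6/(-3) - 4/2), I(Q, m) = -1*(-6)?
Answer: -131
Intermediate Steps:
I(Q, m) = 6
f(F) = 1/6 - F/4 (f(F) = 1*(1/6) + F/(6*(-1/3) - 4*1/2) = 1/6 + F/(-2 - 2) = 1/6 + F/(-4) = 1/6 + F*(-1/4) = 1/6 - F/4)
p(E) = 1/6 - E (p(E) = (1/6 - 1/4*0) - E = (1/6 + 0) - E = 1/6 - E)
I(5, -4)*(p(x) - 25) = 6*((1/6 - 1*(-3)) - 25) = 6*((1/6 + 3) - 25) = 6*(19/6 - 25) = 6*(-131/6) = -131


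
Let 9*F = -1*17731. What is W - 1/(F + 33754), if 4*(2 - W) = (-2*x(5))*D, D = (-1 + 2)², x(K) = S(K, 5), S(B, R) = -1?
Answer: 858147/572110 ≈ 1.5000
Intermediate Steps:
F = -17731/9 (F = (-1*17731)/9 = (⅑)*(-17731) = -17731/9 ≈ -1970.1)
x(K) = -1
D = 1 (D = 1² = 1)
W = 3/2 (W = 2 - (-2*(-1))/4 = 2 - 1/2 = 2 - ¼*2 = 2 - ½ = 3/2 ≈ 1.5000)
W - 1/(F + 33754) = 3/2 - 1/(-17731/9 + 33754) = 3/2 - 1/286055/9 = 3/2 - 1*9/286055 = 3/2 - 9/286055 = 858147/572110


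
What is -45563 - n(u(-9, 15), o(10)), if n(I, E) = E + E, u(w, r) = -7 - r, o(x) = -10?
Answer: -45543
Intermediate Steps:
n(I, E) = 2*E
-45563 - n(u(-9, 15), o(10)) = -45563 - 2*(-10) = -45563 - 1*(-20) = -45563 + 20 = -45543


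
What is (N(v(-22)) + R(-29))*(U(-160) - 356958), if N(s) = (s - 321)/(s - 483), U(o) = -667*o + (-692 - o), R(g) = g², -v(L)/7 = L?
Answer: -69427179120/329 ≈ -2.1102e+8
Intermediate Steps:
v(L) = -7*L
U(o) = -692 - 668*o
N(s) = (-321 + s)/(-483 + s)
(N(v(-22)) + R(-29))*(U(-160) - 356958) = ((-321 - 7*(-22))/(-483 - 7*(-22)) + (-29)²)*((-692 - 668*(-160)) - 356958) = ((-321 + 154)/(-483 + 154) + 841)*((-692 + 106880) - 356958) = (-167/(-329) + 841)*(106188 - 356958) = (-1/329*(-167) + 841)*(-250770) = (167/329 + 841)*(-250770) = (276856/329)*(-250770) = -69427179120/329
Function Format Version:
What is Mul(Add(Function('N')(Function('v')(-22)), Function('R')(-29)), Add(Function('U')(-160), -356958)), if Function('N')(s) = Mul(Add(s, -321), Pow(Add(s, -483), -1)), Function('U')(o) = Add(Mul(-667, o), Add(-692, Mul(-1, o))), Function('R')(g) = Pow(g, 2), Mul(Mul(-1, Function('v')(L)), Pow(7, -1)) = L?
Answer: Rational(-69427179120, 329) ≈ -2.1102e+8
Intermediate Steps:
Function('v')(L) = Mul(-7, L)
Function('U')(o) = Add(-692, Mul(-668, o))
Function('N')(s) = Mul(Pow(Add(-483, s), -1), Add(-321, s)) (Function('N')(s) = Mul(Add(-321, s), Pow(Add(-483, s), -1)) = Mul(Pow(Add(-483, s), -1), Add(-321, s)))
Mul(Add(Function('N')(Function('v')(-22)), Function('R')(-29)), Add(Function('U')(-160), -356958)) = Mul(Add(Mul(Pow(Add(-483, Mul(-7, -22)), -1), Add(-321, Mul(-7, -22))), Pow(-29, 2)), Add(Add(-692, Mul(-668, -160)), -356958)) = Mul(Add(Mul(Pow(Add(-483, 154), -1), Add(-321, 154)), 841), Add(Add(-692, 106880), -356958)) = Mul(Add(Mul(Pow(-329, -1), -167), 841), Add(106188, -356958)) = Mul(Add(Mul(Rational(-1, 329), -167), 841), -250770) = Mul(Add(Rational(167, 329), 841), -250770) = Mul(Rational(276856, 329), -250770) = Rational(-69427179120, 329)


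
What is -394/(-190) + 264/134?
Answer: 25739/6365 ≈ 4.0438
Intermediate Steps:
-394/(-190) + 264/134 = -394*(-1/190) + 264*(1/134) = 197/95 + 132/67 = 25739/6365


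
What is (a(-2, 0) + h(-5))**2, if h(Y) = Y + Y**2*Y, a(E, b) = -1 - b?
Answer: 17161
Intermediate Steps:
h(Y) = Y + Y**3
(a(-2, 0) + h(-5))**2 = ((-1 - 1*0) + (-5 + (-5)**3))**2 = ((-1 + 0) + (-5 - 125))**2 = (-1 - 130)**2 = (-131)**2 = 17161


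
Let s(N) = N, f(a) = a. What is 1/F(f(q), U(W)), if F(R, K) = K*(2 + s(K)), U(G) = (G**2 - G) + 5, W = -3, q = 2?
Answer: 1/323 ≈ 0.0030960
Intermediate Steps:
U(G) = 5 + G**2 - G
F(R, K) = K*(2 + K)
1/F(f(q), U(W)) = 1/((5 + (-3)**2 - 1*(-3))*(2 + (5 + (-3)**2 - 1*(-3)))) = 1/((5 + 9 + 3)*(2 + (5 + 9 + 3))) = 1/(17*(2 + 17)) = 1/(17*19) = 1/323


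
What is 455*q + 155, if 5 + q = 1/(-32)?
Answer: -68295/32 ≈ -2134.2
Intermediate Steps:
q = -161/32 (q = -5 + 1/(-32) = -5 - 1/32 = -161/32 ≈ -5.0313)
455*q + 155 = 455*(-161/32) + 155 = -73255/32 + 155 = -68295/32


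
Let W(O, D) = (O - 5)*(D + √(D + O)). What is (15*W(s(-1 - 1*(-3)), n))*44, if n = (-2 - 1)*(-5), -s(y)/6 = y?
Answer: -168300 - 11220*√3 ≈ -1.8773e+5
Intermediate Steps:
s(y) = -6*y
n = 15 (n = -3*(-5) = 15)
W(O, D) = (-5 + O)*(D + √(D + O))
(15*W(s(-1 - 1*(-3)), n))*44 = (15*(-5*15 - 5*√(15 - 6*(-1 - 1*(-3))) + 15*(-6*(-1 - 1*(-3))) + (-6*(-1 - 1*(-3)))*√(15 - 6*(-1 - 1*(-3)))))*44 = (15*(-75 - 5*√(15 - 6*(-1 + 3)) + 15*(-6*(-1 + 3)) + (-6*(-1 + 3))*√(15 - 6*(-1 + 3))))*44 = (15*(-75 - 5*√(15 - 6*2) + 15*(-6*2) + (-6*2)*√(15 - 6*2)))*44 = (15*(-75 - 5*√(15 - 12) + 15*(-12) - 12*√(15 - 12)))*44 = (15*(-75 - 5*√3 - 180 - 12*√3))*44 = (15*(-255 - 17*√3))*44 = (-3825 - 255*√3)*44 = -168300 - 11220*√3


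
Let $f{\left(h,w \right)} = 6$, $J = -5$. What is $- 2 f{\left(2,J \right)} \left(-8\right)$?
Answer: $96$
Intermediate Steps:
$- 2 f{\left(2,J \right)} \left(-8\right) = \left(-2\right) 6 \left(-8\right) = \left(-12\right) \left(-8\right) = 96$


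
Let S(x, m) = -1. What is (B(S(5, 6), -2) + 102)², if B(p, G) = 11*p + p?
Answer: 8100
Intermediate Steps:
B(p, G) = 12*p
(B(S(5, 6), -2) + 102)² = (12*(-1) + 102)² = (-12 + 102)² = 90² = 8100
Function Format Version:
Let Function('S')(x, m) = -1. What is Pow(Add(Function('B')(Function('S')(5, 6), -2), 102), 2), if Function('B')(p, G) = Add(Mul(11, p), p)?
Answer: 8100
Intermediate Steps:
Function('B')(p, G) = Mul(12, p)
Pow(Add(Function('B')(Function('S')(5, 6), -2), 102), 2) = Pow(Add(Mul(12, -1), 102), 2) = Pow(Add(-12, 102), 2) = Pow(90, 2) = 8100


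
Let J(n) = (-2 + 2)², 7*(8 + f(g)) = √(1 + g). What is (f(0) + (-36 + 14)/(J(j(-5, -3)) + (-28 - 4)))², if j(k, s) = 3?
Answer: 644809/12544 ≈ 51.404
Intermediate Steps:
f(g) = -8 + √(1 + g)/7
J(n) = 0 (J(n) = 0² = 0)
(f(0) + (-36 + 14)/(J(j(-5, -3)) + (-28 - 4)))² = ((-8 + √(1 + 0)/7) + (-36 + 14)/(0 + (-28 - 4)))² = ((-8 + √1/7) - 22/(0 - 32))² = ((-8 + (⅐)*1) - 22/(-32))² = ((-8 + ⅐) - 22*(-1/32))² = (-55/7 + 11/16)² = (-803/112)² = 644809/12544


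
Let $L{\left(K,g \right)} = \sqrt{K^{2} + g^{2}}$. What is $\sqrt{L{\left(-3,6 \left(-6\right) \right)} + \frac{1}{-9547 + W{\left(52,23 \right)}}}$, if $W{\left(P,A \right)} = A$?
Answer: $\frac{\sqrt{-2381 + 68029932 \sqrt{145}}}{4762} \approx 6.0104$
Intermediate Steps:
$\sqrt{L{\left(-3,6 \left(-6\right) \right)} + \frac{1}{-9547 + W{\left(52,23 \right)}}} = \sqrt{\sqrt{\left(-3\right)^{2} + \left(6 \left(-6\right)\right)^{2}} + \frac{1}{-9547 + 23}} = \sqrt{\sqrt{9 + \left(-36\right)^{2}} + \frac{1}{-9524}} = \sqrt{\sqrt{9 + 1296} - \frac{1}{9524}} = \sqrt{\sqrt{1305} - \frac{1}{9524}} = \sqrt{3 \sqrt{145} - \frac{1}{9524}} = \sqrt{- \frac{1}{9524} + 3 \sqrt{145}}$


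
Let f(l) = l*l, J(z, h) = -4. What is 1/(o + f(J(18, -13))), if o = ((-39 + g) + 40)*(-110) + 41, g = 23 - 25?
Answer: 1/167 ≈ 0.0059880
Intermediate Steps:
g = -2
o = 151 (o = ((-39 - 2) + 40)*(-110) + 41 = (-41 + 40)*(-110) + 41 = -1*(-110) + 41 = 110 + 41 = 151)
f(l) = l²
1/(o + f(J(18, -13))) = 1/(151 + (-4)²) = 1/(151 + 16) = 1/167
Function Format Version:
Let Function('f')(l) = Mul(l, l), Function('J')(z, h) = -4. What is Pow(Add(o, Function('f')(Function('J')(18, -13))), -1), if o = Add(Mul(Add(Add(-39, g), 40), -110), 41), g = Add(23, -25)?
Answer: Rational(1, 167) ≈ 0.0059880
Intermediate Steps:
g = -2
o = 151 (o = Add(Mul(Add(Add(-39, -2), 40), -110), 41) = Add(Mul(Add(-41, 40), -110), 41) = Add(Mul(-1, -110), 41) = Add(110, 41) = 151)
Function('f')(l) = Pow(l, 2)
Pow(Add(o, Function('f')(Function('J')(18, -13))), -1) = Pow(Add(151, Pow(-4, 2)), -1) = Pow(Add(151, 16), -1) = Pow(167, -1) = Rational(1, 167)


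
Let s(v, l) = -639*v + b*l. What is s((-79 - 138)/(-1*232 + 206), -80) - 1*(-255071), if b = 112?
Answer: 6260223/26 ≈ 2.4078e+5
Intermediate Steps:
s(v, l) = -639*v + 112*l
s((-79 - 138)/(-1*232 + 206), -80) - 1*(-255071) = (-639*(-79 - 138)/(-1*232 + 206) + 112*(-80)) - 1*(-255071) = (-(-138663)/(-232 + 206) - 8960) + 255071 = (-(-138663)/(-26) - 8960) + 255071 = (-(-138663)*(-1)/26 - 8960) + 255071 = (-639*217/26 - 8960) + 255071 = (-138663/26 - 8960) + 255071 = -371623/26 + 255071 = 6260223/26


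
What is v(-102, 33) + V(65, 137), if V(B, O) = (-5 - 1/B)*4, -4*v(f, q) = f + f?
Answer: 2011/65 ≈ 30.938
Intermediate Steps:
v(f, q) = -f/2 (v(f, q) = -(f + f)/4 = -f/2)
V(B, O) = -20 - 4/B
v(-102, 33) + V(65, 137) = -½*(-102) + (-20 - 4/65) = 51 + (-20 - 4*1/65) = 51 + (-20 - 4/65) = 51 - 1304/65 = 2011/65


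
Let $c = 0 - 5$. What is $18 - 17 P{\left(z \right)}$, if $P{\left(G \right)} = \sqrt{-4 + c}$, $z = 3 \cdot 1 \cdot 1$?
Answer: $18 - 51 i \approx 18.0 - 51.0 i$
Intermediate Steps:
$z = 3$ ($z = 3 \cdot 1 = 3$)
$c = -5$
$P{\left(G \right)} = 3 i$ ($P{\left(G \right)} = \sqrt{-4 - 5} = \sqrt{-9} = 3 i$)
$18 - 17 P{\left(z \right)} = 18 - 17 \cdot 3 i = 18 - 51 i$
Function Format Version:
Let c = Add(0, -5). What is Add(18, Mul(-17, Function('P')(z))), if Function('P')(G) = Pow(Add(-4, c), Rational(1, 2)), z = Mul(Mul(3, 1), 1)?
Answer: Add(18, Mul(-51, I)) ≈ Add(18.000, Mul(-51.000, I))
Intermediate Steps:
z = 3 (z = Mul(3, 1) = 3)
c = -5
Function('P')(G) = Mul(3, I) (Function('P')(G) = Pow(Add(-4, -5), Rational(1, 2)) = Pow(-9, Rational(1, 2)) = Mul(3, I))
Add(18, Mul(-17, Function('P')(z))) = Add(18, Mul(-17, Mul(3, I))) = Add(18, Mul(-51, I))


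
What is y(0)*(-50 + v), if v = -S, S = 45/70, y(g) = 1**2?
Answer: -709/14 ≈ -50.643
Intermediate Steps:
y(g) = 1
S = 9/14 (S = 45*(1/70) = 9/14 ≈ 0.64286)
v = -9/14 (v = -1*9/14 = -9/14 ≈ -0.64286)
y(0)*(-50 + v) = 1*(-50 - 9/14) = 1*(-709/14) = -709/14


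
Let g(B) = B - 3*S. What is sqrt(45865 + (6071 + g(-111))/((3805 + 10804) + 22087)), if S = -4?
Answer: sqrt(3860116485522)/9174 ≈ 214.16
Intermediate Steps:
g(B) = 12 + B (g(B) = B - 3*(-4) = B + 12 = 12 + B)
sqrt(45865 + (6071 + g(-111))/((3805 + 10804) + 22087)) = sqrt(45865 + (6071 + (12 - 111))/((3805 + 10804) + 22087)) = sqrt(45865 + (6071 - 99)/(14609 + 22087)) = sqrt(45865 + 5972/36696) = sqrt(45865 + 5972*(1/36696)) = sqrt(45865 + 1493/9174) = sqrt(420767003/9174) = sqrt(3860116485522)/9174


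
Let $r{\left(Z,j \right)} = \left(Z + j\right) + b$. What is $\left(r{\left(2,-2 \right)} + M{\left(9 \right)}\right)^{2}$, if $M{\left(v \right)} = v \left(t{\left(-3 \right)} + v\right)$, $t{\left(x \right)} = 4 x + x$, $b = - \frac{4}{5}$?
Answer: $\frac{75076}{25} \approx 3003.0$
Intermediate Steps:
$b = - \frac{4}{5}$ ($b = \left(-4\right) \frac{1}{5} = - \frac{4}{5} \approx -0.8$)
$t{\left(x \right)} = 5 x$
$r{\left(Z,j \right)} = - \frac{4}{5} + Z + j$ ($r{\left(Z,j \right)} = \left(Z + j\right) - \frac{4}{5} = - \frac{4}{5} + Z + j$)
$M{\left(v \right)} = v \left(-15 + v\right)$ ($M{\left(v \right)} = v \left(5 \left(-3\right) + v\right) = v \left(-15 + v\right)$)
$\left(r{\left(2,-2 \right)} + M{\left(9 \right)}\right)^{2} = \left(\left(- \frac{4}{5} + 2 - 2\right) + 9 \left(-15 + 9\right)\right)^{2} = \left(- \frac{4}{5} + 9 \left(-6\right)\right)^{2} = \left(- \frac{4}{5} - 54\right)^{2} = \left(- \frac{274}{5}\right)^{2} = \frac{75076}{25}$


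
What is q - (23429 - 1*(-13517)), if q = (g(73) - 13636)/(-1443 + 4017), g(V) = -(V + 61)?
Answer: -5284043/143 ≈ -36951.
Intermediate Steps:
g(V) = -61 - V (g(V) = -(61 + V) = -61 - V)
q = -765/143 (q = ((-61 - 1*73) - 13636)/(-1443 + 4017) = ((-61 - 73) - 13636)/2574 = (-134 - 13636)*(1/2574) = -13770*1/2574 = -765/143 ≈ -5.3496)
q - (23429 - 1*(-13517)) = -765/143 - (23429 - 1*(-13517)) = -765/143 - (23429 + 13517) = -765/143 - 1*36946 = -765/143 - 36946 = -5284043/143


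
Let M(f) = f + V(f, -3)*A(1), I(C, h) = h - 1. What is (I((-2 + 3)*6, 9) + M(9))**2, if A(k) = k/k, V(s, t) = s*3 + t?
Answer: 1681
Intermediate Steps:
V(s, t) = t + 3*s (V(s, t) = 3*s + t = t + 3*s)
A(k) = 1
I(C, h) = -1 + h
M(f) = -3 + 4*f (M(f) = f + (-3 + 3*f)*1 = f + (-3 + 3*f) = -3 + 4*f)
(I((-2 + 3)*6, 9) + M(9))**2 = ((-1 + 9) + (-3 + 4*9))**2 = (8 + (-3 + 36))**2 = (8 + 33)**2 = 41**2 = 1681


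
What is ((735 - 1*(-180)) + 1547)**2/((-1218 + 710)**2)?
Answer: 1515361/64516 ≈ 23.488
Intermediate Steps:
((735 - 1*(-180)) + 1547)**2/((-1218 + 710)**2) = ((735 + 180) + 1547)**2/((-508)**2) = (915 + 1547)**2/258064 = 2462**2*(1/258064) = 6061444*(1/258064) = 1515361/64516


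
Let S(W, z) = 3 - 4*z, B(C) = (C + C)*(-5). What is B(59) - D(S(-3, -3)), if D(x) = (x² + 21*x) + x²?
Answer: -1355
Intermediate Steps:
B(C) = -10*C (B(C) = (2*C)*(-5) = -10*C)
D(x) = 2*x² + 21*x
B(59) - D(S(-3, -3)) = -10*59 - (3 - 4*(-3))*(21 + 2*(3 - 4*(-3))) = -590 - (3 + 12)*(21 + 2*(3 + 12)) = -590 - 15*(21 + 2*15) = -590 - 15*(21 + 30) = -590 - 15*51 = -590 - 1*765 = -590 - 765 = -1355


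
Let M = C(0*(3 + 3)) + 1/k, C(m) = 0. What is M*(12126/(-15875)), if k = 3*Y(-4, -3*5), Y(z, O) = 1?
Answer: -4042/15875 ≈ -0.25461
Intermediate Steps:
k = 3 (k = 3*1 = 3)
M = ⅓ (M = 0 + 1/3 = 0 + ⅓ = ⅓ ≈ 0.33333)
M*(12126/(-15875)) = (12126/(-15875))/3 = (12126*(-1/15875))/3 = (⅓)*(-12126/15875) = -4042/15875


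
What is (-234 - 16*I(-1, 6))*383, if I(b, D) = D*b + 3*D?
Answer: -163158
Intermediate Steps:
I(b, D) = 3*D + D*b
(-234 - 16*I(-1, 6))*383 = (-234 - 96*(3 - 1))*383 = (-234 - 96*2)*383 = (-234 - 16*12)*383 = (-234 - 192)*383 = -426*383 = -163158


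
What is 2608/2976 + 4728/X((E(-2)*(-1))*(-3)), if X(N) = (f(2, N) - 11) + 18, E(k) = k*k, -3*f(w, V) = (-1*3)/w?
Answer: 587087/930 ≈ 631.28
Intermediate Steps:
f(w, V) = 1/w (f(w, V) = -(-1*3)/(3*w) = -(-1)/w = 1/w)
E(k) = k**2
X(N) = 15/2 (X(N) = (1/2 - 11) + 18 = -21/2 + 18 = 15/2)
2608/2976 + 4728/X((E(-2)*(-1))*(-3)) = 2608/2976 + 4728/(15/2) = 2608*(1/2976) + 4728*(2/15) = 163/186 + 3152/5 = 587087/930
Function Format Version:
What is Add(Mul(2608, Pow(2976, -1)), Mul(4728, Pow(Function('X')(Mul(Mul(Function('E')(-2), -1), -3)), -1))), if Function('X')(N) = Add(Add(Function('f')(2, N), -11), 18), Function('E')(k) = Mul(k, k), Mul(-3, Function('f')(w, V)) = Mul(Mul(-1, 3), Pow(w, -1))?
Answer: Rational(587087, 930) ≈ 631.28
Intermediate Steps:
Function('f')(w, V) = Pow(w, -1) (Function('f')(w, V) = Mul(Rational(-1, 3), Mul(Mul(-1, 3), Pow(w, -1))) = Mul(Rational(-1, 3), Mul(-3, Pow(w, -1))) = Pow(w, -1))
Function('E')(k) = Pow(k, 2)
Function('X')(N) = Rational(15, 2) (Function('X')(N) = Add(Add(Pow(2, -1), -11), 18) = Add(Add(Rational(1, 2), -11), 18) = Add(Rational(-21, 2), 18) = Rational(15, 2))
Add(Mul(2608, Pow(2976, -1)), Mul(4728, Pow(Function('X')(Mul(Mul(Function('E')(-2), -1), -3)), -1))) = Add(Mul(2608, Pow(2976, -1)), Mul(4728, Pow(Rational(15, 2), -1))) = Add(Mul(2608, Rational(1, 2976)), Mul(4728, Rational(2, 15))) = Add(Rational(163, 186), Rational(3152, 5)) = Rational(587087, 930)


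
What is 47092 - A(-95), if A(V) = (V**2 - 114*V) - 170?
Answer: 27407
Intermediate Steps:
A(V) = -170 + V**2 - 114*V
47092 - A(-95) = 47092 - (-170 + (-95)**2 - 114*(-95)) = 47092 - (-170 + 9025 + 10830) = 47092 - 1*19685 = 47092 - 19685 = 27407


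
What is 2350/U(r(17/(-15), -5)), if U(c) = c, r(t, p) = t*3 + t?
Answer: -17625/34 ≈ -518.38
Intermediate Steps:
r(t, p) = 4*t (r(t, p) = 3*t + t = 4*t)
2350/U(r(17/(-15), -5)) = 2350/((4*(17/(-15)))) = 2350/((4*(17*(-1/15)))) = 2350/((4*(-17/15))) = 2350/(-68/15) = 2350*(-15/68) = -17625/34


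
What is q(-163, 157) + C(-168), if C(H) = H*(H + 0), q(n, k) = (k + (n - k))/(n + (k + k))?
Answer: 4261661/151 ≈ 28223.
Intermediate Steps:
q(n, k) = n/(n + 2*k)
C(H) = H² (C(H) = H*H = H²)
q(-163, 157) + C(-168) = -163/(-163 + 2*157) + (-168)² = -163/(-163 + 314) + 28224 = -163/151 + 28224 = 4261661/151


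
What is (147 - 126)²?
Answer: 441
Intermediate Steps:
(147 - 126)² = 21² = 441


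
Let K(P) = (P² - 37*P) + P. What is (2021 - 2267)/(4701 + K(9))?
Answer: -41/743 ≈ -0.055182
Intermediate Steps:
K(P) = P² - 36*P
(2021 - 2267)/(4701 + K(9)) = (2021 - 2267)/(4701 + 9*(-36 + 9)) = -246/(4701 + 9*(-27)) = -246/(4701 - 243) = -246/4458 = -246*1/4458 = -41/743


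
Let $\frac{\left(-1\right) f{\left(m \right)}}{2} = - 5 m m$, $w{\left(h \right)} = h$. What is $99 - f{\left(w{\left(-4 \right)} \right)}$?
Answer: $-61$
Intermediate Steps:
$f{\left(m \right)} = 10 m^{2}$ ($f{\left(m \right)} = - 2 - 5 m m = - 2 \left(- 5 m^{2}\right) = 10 m^{2}$)
$99 - f{\left(w{\left(-4 \right)} \right)} = 99 - 10 \left(-4\right)^{2} = 99 - 10 \cdot 16 = 99 - 160 = -61$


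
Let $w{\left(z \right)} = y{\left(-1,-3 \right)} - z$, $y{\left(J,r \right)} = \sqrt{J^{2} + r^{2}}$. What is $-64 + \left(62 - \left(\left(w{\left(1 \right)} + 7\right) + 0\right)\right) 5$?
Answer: $216 - 5 \sqrt{10} \approx 200.19$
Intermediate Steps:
$w{\left(z \right)} = \sqrt{10} - z$ ($w{\left(z \right)} = \sqrt{\left(-1\right)^{2} + \left(-3\right)^{2}} - z = \sqrt{1 + 9} - z = \sqrt{10} - z$)
$-64 + \left(62 - \left(\left(w{\left(1 \right)} + 7\right) + 0\right)\right) 5 = -64 + \left(62 - \left(\left(\left(\sqrt{10} - 1\right) + 7\right) + 0\right)\right) 5 = -64 + \left(62 - \left(\left(\left(-1 + \sqrt{10}\right) + 7\right) + 0\right)\right) 5 = -64 + \left(62 - \left(\left(6 + \sqrt{10}\right) + 0\right)\right) 5 = -64 + \left(62 - \left(6 + \sqrt{10}\right)\right) 5 = -64 + \left(56 - \sqrt{10}\right) 5 = -64 + \left(280 - 5 \sqrt{10}\right) = 216 - 5 \sqrt{10}$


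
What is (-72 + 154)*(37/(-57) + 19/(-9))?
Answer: -38704/171 ≈ -226.34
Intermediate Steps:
(-72 + 154)*(37/(-57) + 19/(-9)) = 82*(37*(-1/57) + 19*(-⅑)) = 82*(-37/57 - 19/9) = 82*(-472/171) = -38704/171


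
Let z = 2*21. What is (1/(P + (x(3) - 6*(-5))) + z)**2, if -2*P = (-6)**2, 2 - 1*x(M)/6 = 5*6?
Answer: 42915601/24336 ≈ 1763.5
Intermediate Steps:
x(M) = -168 (x(M) = 12 - 30*6 = 12 - 6*30 = 12 - 180 = -168)
P = -18 (P = -1/2*(-6)**2 = -1/2*36 = -18)
z = 42
(1/(P + (x(3) - 6*(-5))) + z)**2 = (1/(-18 + (-168 - 6*(-5))) + 42)**2 = (1/(-18 + (-168 + 30)) + 42)**2 = (1/(-18 - 138) + 42)**2 = (1/(-156) + 42)**2 = (-1/156 + 42)**2 = (6551/156)**2 = 42915601/24336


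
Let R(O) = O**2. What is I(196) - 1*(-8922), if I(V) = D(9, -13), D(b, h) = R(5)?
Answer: 8947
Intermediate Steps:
D(b, h) = 25 (D(b, h) = 5**2 = 25)
I(V) = 25
I(196) - 1*(-8922) = 25 - 1*(-8922) = 25 + 8922 = 8947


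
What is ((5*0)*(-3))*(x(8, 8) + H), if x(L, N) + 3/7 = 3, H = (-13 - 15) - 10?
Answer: 0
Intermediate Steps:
H = -38 (H = -28 - 10 = -38)
x(L, N) = 18/7 (x(L, N) = -3/7 + 3 = 18/7)
((5*0)*(-3))*(x(8, 8) + H) = ((5*0)*(-3))*(18/7 - 38) = (0*(-3))*(-248/7) = 0*(-248/7) = 0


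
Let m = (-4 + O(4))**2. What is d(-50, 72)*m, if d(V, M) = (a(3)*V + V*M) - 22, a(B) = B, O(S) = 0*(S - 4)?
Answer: -60352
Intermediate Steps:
O(S) = 0 (O(S) = 0*(-4 + S) = 0)
m = 16 (m = (-4 + 0)**2 = (-4)**2 = 16)
d(V, M) = -22 + 3*V + M*V (d(V, M) = (3*V + V*M) - 22 = (3*V + M*V) - 22 = -22 + 3*V + M*V)
d(-50, 72)*m = (-22 + 3*(-50) + 72*(-50))*16 = (-22 - 150 - 3600)*16 = -3772*16 = -60352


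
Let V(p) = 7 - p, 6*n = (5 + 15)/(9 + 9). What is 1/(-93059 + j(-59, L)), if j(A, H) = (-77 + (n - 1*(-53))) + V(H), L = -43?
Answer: -27/2511886 ≈ -1.0749e-5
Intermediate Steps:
n = 5/27 (n = ((5 + 15)/(9 + 9))/6 = (20/18)/6 = (20*(1/18))/6 = (1/6)*(10/9) = 5/27 ≈ 0.18519)
j(A, H) = -454/27 - H (j(A, H) = (-77 + (5/27 - 1*(-53))) + (7 - H) = (-77 + (5/27 + 53)) + (7 - H) = (-77 + 1436/27) + (7 - H) = -643/27 + (7 - H) = -454/27 - H)
1/(-93059 + j(-59, L)) = 1/(-93059 + (-454/27 - 1*(-43))) = 1/(-93059 + (-454/27 + 43)) = 1/(-93059 + 707/27) = 1/(-2511886/27) = -27/2511886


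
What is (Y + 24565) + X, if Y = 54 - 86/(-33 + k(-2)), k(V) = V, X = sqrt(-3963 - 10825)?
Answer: 861751/35 + 2*I*sqrt(3697) ≈ 24621.0 + 121.61*I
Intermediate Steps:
X = 2*I*sqrt(3697) (X = sqrt(-14788) = 2*I*sqrt(3697) ≈ 121.61*I)
Y = 1976/35 (Y = 54 - 86/(-33 - 2) = 54 - 86/(-35) = 54 - 86*(-1/35) = 54 + 86/35 = 1976/35 ≈ 56.457)
(Y + 24565) + X = (1976/35 + 24565) + 2*I*sqrt(3697) = 861751/35 + 2*I*sqrt(3697)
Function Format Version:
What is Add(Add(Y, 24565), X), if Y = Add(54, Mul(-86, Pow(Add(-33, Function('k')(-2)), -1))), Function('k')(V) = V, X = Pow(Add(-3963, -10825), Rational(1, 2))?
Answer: Add(Rational(861751, 35), Mul(2, I, Pow(3697, Rational(1, 2)))) ≈ Add(24621., Mul(121.61, I))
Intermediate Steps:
X = Mul(2, I, Pow(3697, Rational(1, 2))) (X = Pow(-14788, Rational(1, 2)) = Mul(2, I, Pow(3697, Rational(1, 2))) ≈ Mul(121.61, I))
Y = Rational(1976, 35) (Y = Add(54, Mul(-86, Pow(Add(-33, -2), -1))) = Add(54, Mul(-86, Pow(-35, -1))) = Add(54, Mul(-86, Rational(-1, 35))) = Add(54, Rational(86, 35)) = Rational(1976, 35) ≈ 56.457)
Add(Add(Y, 24565), X) = Add(Add(Rational(1976, 35), 24565), Mul(2, I, Pow(3697, Rational(1, 2)))) = Add(Rational(861751, 35), Mul(2, I, Pow(3697, Rational(1, 2))))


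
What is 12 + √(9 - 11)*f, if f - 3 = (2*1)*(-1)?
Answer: 12 + I*√2 ≈ 12.0 + 1.4142*I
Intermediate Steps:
f = 1 (f = 3 + (2*1)*(-1) = 3 + 2*(-1) = 3 - 2 = 1)
12 + √(9 - 11)*f = 12 + √(9 - 11)*1 = 12 + √(-2)*1 = 12 + (I*√2)*1 = 12 + I*√2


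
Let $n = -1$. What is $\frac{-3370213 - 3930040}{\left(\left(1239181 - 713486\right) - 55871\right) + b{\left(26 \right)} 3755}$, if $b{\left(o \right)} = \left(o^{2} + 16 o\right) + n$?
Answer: $- \frac{7300253}{4566529} \approx -1.5986$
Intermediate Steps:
$b{\left(o \right)} = -1 + o^{2} + 16 o$ ($b{\left(o \right)} = \left(o^{2} + 16 o\right) - 1 = -1 + o^{2} + 16 o$)
$\frac{-3370213 - 3930040}{\left(\left(1239181 - 713486\right) - 55871\right) + b{\left(26 \right)} 3755} = \frac{-3370213 - 3930040}{\left(\left(1239181 - 713486\right) - 55871\right) + \left(-1 + 26^{2} + 16 \cdot 26\right) 3755} = - \frac{7300253}{\left(525695 - 55871\right) + \left(-1 + 676 + 416\right) 3755} = - \frac{7300253}{469824 + 1091 \cdot 3755} = - \frac{7300253}{469824 + 4096705} = - \frac{7300253}{4566529}$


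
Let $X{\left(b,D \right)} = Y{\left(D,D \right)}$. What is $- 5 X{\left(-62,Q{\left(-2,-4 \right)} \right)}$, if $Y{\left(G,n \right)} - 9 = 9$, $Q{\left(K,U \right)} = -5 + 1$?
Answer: $-90$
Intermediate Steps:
$Q{\left(K,U \right)} = -4$
$Y{\left(G,n \right)} = 18$ ($Y{\left(G,n \right)} = 9 + 9 = 18$)
$X{\left(b,D \right)} = 18$
$- 5 X{\left(-62,Q{\left(-2,-4 \right)} \right)} = \left(-5\right) 18 = -90$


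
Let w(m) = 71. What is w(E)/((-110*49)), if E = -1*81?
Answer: -71/5390 ≈ -0.013173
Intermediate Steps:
E = -81
w(E)/((-110*49)) = 71/((-110*49)) = 71/(-5390) = 71*(-1/5390) = -71/5390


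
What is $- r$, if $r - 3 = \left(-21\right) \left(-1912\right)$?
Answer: $-40155$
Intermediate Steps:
$r = 40155$ ($r = 3 - -40152 = 3 + 40152 = 40155$)
$- r = \left(-1\right) 40155 = -40155$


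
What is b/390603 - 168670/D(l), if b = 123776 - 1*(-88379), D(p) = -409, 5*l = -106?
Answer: 65969779405/159756627 ≈ 412.94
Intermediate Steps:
l = -106/5 (l = (⅕)*(-106) = -106/5 ≈ -21.200)
b = 212155 (b = 123776 + 88379 = 212155)
b/390603 - 168670/D(l) = 212155/390603 - 168670/(-409) = 212155*(1/390603) - 168670*(-1/409) = 212155/390603 + 168670/409 = 65969779405/159756627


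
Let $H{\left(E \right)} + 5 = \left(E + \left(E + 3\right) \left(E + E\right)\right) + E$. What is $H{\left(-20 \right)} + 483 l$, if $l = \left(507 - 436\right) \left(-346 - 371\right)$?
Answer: $-24587446$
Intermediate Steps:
$l = -50907$ ($l = 71 \left(-717\right) = -50907$)
$H{\left(E \right)} = -5 + 2 E + 2 E \left(3 + E\right)$ ($H{\left(E \right)} = -5 + \left(\left(E + \left(E + 3\right) \left(E + E\right)\right) + E\right) = -5 + \left(\left(E + \left(3 + E\right) 2 E\right) + E\right) = -5 + \left(\left(E + 2 E \left(3 + E\right)\right) + E\right) = -5 + \left(2 E + 2 E \left(3 + E\right)\right) = -5 + 2 E + 2 E \left(3 + E\right)$)
$H{\left(-20 \right)} + 483 l = \left(-5 + 2 \left(-20\right)^{2} + 8 \left(-20\right)\right) + 483 \left(-50907\right) = \left(-5 + 2 \cdot 400 - 160\right) - 24588081 = \left(-5 + 800 - 160\right) - 24588081 = 635 - 24588081 = -24587446$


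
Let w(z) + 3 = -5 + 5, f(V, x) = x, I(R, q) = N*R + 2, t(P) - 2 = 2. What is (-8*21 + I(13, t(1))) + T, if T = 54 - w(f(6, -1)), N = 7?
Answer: -18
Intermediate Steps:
t(P) = 4 (t(P) = 2 + 2 = 4)
I(R, q) = 2 + 7*R (I(R, q) = 7*R + 2 = 2 + 7*R)
w(z) = -3 (w(z) = -3 + (-5 + 5) = -3 + 0 = -3)
T = 57 (T = 54 - 1*(-3) = 54 + 3 = 57)
(-8*21 + I(13, t(1))) + T = (-8*21 + (2 + 7*13)) + 57 = (-168 + (2 + 91)) + 57 = (-168 + 93) + 57 = -75 + 57 = -18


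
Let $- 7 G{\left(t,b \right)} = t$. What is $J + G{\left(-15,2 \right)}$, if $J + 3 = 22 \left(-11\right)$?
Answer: $- \frac{1700}{7} \approx -242.86$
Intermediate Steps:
$G{\left(t,b \right)} = - \frac{t}{7}$
$J = -245$ ($J = -3 + 22 \left(-11\right) = -3 - 242 = -245$)
$J + G{\left(-15,2 \right)} = -245 - - \frac{15}{7} = -245 + \frac{15}{7} = - \frac{1700}{7}$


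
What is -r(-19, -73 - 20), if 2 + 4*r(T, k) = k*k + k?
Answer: -4277/2 ≈ -2138.5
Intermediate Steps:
r(T, k) = -½ + k/4 + k²/4 (r(T, k) = -½ + (k*k + k)/4 = -½ + (k² + k)/4 = -½ + (k + k²)/4 = -½ + (k/4 + k²/4) = -½ + k/4 + k²/4)
-r(-19, -73 - 20) = -(-½ + (-73 - 20)/4 + (-73 - 20)²/4) = -(-½ + (¼)*(-93) + (¼)*(-93)²) = -(-½ - 93/4 + (¼)*8649) = -(-½ - 93/4 + 8649/4) = -1*4277/2 = -4277/2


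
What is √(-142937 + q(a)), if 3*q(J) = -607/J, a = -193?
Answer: 2*I*√11979497841/579 ≈ 378.07*I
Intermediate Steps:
q(J) = -607/(3*J) (q(J) = (-607/J)/3 = -607/(3*J))
√(-142937 + q(a)) = √(-142937 - 607/3/(-193)) = √(-142937 - 607/3*(-1/193)) = √(-142937 + 607/579) = √(-82759916/579) = 2*I*√11979497841/579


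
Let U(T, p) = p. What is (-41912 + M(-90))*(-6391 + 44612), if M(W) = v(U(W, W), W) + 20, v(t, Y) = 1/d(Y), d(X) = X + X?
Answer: -288207781981/180 ≈ -1.6012e+9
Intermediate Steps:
d(X) = 2*X
v(t, Y) = 1/(2*Y)
M(W) = 20 + 1/(2*W) (M(W) = 1/(2*W) + 20 = 20 + 1/(2*W))
(-41912 + M(-90))*(-6391 + 44612) = (-41912 + (20 + (1/2)/(-90)))*(-6391 + 44612) = (-41912 + (20 + (1/2)*(-1/90)))*38221 = (-41912 + (20 - 1/180))*38221 = (-41912 + 3599/180)*38221 = -7540561/180*38221 = -288207781981/180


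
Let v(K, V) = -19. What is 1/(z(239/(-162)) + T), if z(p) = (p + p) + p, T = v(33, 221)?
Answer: -54/1265 ≈ -0.042688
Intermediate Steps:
T = -19
z(p) = 3*p (z(p) = 2*p + p = 3*p)
1/(z(239/(-162)) + T) = 1/(3*(239/(-162)) - 19) = 1/(3*(239*(-1/162)) - 19) = 1/(3*(-239/162) - 19) = 1/(-239/54 - 19) = 1/(-1265/54) = -54/1265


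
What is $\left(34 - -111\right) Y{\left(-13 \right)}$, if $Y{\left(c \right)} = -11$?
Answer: $-1595$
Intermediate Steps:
$\left(34 - -111\right) Y{\left(-13 \right)} = \left(34 - -111\right) \left(-11\right) = \left(34 + 111\right) \left(-11\right) = 145 \left(-11\right) = -1595$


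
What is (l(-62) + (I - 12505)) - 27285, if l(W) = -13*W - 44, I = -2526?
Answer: -41554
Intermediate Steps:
l(W) = -44 - 13*W
(l(-62) + (I - 12505)) - 27285 = ((-44 - 13*(-62)) + (-2526 - 12505)) - 27285 = ((-44 + 806) - 15031) - 27285 = (762 - 15031) - 27285 = -14269 - 27285 = -41554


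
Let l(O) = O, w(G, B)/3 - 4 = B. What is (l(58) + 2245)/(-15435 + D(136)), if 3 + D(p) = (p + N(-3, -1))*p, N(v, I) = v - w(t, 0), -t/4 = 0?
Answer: 2303/1018 ≈ 2.2623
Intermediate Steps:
t = 0 (t = -4*0 = 0)
w(G, B) = 12 + 3*B
N(v, I) = -12 + v (N(v, I) = v - (12 + 3*0) = v - (12 + 0) = v - 1*12 = v - 12 = -12 + v)
D(p) = -3 + p*(-15 + p) (D(p) = -3 + (p + (-12 - 3))*p = -3 + (p - 15)*p = -3 + (-15 + p)*p = -3 + p*(-15 + p))
(l(58) + 2245)/(-15435 + D(136)) = (58 + 2245)/(-15435 + (-3 + 136² - 15*136)) = 2303/(-15435 + (-3 + 18496 - 2040)) = 2303/(-15435 + 16453) = 2303/1018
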